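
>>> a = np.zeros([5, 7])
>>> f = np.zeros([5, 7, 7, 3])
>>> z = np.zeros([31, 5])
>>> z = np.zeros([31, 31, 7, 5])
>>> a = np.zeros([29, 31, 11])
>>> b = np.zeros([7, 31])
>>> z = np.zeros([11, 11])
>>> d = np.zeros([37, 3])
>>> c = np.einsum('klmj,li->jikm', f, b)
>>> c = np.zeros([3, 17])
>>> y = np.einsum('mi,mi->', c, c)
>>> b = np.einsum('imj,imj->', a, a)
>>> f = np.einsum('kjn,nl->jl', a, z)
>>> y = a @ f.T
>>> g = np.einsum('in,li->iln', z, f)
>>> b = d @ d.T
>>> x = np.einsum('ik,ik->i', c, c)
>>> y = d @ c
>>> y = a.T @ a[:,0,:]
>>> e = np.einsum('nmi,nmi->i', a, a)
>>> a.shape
(29, 31, 11)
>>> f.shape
(31, 11)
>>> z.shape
(11, 11)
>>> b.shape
(37, 37)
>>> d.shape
(37, 3)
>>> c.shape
(3, 17)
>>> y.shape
(11, 31, 11)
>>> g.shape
(11, 31, 11)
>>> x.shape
(3,)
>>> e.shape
(11,)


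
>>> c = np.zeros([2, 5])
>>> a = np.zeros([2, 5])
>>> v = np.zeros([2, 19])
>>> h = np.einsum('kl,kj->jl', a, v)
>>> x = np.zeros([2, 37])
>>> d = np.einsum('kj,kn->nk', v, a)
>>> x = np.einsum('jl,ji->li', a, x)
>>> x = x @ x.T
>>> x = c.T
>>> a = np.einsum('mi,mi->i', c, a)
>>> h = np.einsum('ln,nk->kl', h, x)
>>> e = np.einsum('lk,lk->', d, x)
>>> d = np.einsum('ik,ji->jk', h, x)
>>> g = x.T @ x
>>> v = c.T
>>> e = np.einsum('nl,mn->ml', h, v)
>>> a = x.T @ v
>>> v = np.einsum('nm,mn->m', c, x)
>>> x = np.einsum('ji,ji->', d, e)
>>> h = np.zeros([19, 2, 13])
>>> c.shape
(2, 5)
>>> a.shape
(2, 2)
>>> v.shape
(5,)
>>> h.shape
(19, 2, 13)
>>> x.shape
()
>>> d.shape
(5, 19)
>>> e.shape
(5, 19)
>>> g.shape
(2, 2)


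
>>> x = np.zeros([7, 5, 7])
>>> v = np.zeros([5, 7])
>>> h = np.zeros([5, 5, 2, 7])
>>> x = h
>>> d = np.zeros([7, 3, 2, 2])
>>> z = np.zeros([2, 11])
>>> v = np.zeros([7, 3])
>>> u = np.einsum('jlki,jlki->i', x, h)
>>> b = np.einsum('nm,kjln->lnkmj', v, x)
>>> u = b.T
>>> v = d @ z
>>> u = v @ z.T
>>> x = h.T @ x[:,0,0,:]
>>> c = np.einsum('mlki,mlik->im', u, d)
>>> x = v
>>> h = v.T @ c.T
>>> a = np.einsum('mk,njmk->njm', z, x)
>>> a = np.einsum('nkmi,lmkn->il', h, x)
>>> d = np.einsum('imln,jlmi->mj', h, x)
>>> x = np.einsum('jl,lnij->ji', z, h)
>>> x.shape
(2, 3)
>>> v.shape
(7, 3, 2, 11)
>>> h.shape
(11, 2, 3, 2)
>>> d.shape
(2, 7)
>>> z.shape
(2, 11)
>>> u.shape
(7, 3, 2, 2)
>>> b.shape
(2, 7, 5, 3, 5)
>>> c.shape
(2, 7)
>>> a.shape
(2, 7)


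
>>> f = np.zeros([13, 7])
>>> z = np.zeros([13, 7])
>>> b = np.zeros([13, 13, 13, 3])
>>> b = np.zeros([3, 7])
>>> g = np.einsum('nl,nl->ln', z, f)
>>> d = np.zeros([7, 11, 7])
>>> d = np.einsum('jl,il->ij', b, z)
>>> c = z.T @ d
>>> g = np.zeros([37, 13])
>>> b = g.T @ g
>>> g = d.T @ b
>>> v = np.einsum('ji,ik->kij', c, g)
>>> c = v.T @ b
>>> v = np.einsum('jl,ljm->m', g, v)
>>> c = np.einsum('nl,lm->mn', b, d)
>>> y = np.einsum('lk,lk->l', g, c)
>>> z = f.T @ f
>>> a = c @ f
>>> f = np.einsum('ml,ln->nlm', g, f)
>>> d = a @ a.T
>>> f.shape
(7, 13, 3)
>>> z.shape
(7, 7)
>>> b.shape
(13, 13)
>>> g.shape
(3, 13)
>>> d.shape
(3, 3)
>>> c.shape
(3, 13)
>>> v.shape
(7,)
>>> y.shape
(3,)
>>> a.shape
(3, 7)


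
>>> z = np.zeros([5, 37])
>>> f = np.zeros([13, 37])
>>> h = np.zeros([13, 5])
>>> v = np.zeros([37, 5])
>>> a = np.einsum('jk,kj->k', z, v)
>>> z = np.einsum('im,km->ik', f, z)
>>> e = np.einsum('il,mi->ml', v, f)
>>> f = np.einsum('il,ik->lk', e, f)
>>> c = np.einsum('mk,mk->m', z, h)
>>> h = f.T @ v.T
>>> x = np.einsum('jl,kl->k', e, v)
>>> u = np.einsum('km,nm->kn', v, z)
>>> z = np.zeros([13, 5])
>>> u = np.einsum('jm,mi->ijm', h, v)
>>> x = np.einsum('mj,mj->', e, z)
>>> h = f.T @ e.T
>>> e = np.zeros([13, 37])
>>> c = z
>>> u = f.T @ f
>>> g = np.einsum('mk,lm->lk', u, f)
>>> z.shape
(13, 5)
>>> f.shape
(5, 37)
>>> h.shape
(37, 13)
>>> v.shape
(37, 5)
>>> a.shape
(37,)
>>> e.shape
(13, 37)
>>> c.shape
(13, 5)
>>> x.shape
()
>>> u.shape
(37, 37)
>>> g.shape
(5, 37)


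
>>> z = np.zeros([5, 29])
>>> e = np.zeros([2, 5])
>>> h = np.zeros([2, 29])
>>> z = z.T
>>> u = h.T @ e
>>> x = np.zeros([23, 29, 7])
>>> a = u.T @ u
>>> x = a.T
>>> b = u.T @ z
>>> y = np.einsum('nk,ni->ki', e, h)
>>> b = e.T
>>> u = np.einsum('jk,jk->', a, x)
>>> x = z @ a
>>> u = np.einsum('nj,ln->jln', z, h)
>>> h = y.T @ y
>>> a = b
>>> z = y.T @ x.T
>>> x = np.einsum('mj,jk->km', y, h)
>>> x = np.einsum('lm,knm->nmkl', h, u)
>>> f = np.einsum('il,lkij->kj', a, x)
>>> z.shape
(29, 29)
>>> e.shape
(2, 5)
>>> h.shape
(29, 29)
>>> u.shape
(5, 2, 29)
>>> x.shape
(2, 29, 5, 29)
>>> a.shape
(5, 2)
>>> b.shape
(5, 2)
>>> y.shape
(5, 29)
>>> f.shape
(29, 29)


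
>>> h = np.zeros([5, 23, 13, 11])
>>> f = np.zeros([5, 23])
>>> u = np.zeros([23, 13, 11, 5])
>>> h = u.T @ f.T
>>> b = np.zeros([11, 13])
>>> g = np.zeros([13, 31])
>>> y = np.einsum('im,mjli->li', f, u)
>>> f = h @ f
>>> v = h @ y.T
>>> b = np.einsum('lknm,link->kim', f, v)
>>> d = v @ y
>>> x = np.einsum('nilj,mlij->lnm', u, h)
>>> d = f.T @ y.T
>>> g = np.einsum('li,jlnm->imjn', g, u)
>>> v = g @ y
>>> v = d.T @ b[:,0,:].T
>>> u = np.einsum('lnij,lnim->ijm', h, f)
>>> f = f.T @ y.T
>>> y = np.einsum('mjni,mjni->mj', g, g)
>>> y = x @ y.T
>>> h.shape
(5, 11, 13, 5)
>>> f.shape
(23, 13, 11, 11)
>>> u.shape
(13, 5, 23)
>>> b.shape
(11, 11, 23)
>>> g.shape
(31, 5, 23, 11)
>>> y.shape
(11, 23, 31)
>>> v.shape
(11, 11, 13, 11)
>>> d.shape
(23, 13, 11, 11)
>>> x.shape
(11, 23, 5)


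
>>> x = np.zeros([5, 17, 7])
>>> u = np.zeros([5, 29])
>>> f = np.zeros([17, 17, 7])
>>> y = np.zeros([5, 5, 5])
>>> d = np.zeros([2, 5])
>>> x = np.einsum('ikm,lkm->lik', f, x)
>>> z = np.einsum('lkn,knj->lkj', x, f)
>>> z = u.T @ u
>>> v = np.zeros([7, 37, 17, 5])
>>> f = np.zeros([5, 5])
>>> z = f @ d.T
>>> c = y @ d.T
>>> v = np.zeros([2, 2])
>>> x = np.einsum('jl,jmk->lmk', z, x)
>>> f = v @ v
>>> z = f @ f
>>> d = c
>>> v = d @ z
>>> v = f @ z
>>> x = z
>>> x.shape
(2, 2)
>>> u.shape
(5, 29)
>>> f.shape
(2, 2)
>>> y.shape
(5, 5, 5)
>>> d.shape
(5, 5, 2)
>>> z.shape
(2, 2)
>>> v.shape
(2, 2)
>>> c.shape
(5, 5, 2)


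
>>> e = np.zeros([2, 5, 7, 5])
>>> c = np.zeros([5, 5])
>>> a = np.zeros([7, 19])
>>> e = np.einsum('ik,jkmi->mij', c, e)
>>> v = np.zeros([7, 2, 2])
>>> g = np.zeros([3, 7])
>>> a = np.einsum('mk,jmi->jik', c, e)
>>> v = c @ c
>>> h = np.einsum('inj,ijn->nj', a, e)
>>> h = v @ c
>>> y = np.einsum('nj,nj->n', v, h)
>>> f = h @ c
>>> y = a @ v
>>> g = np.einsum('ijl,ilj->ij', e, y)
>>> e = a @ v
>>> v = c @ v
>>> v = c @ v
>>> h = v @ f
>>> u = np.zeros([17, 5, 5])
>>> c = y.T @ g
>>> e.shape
(7, 2, 5)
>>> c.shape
(5, 2, 5)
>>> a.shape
(7, 2, 5)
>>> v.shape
(5, 5)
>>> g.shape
(7, 5)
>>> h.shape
(5, 5)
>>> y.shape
(7, 2, 5)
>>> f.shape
(5, 5)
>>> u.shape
(17, 5, 5)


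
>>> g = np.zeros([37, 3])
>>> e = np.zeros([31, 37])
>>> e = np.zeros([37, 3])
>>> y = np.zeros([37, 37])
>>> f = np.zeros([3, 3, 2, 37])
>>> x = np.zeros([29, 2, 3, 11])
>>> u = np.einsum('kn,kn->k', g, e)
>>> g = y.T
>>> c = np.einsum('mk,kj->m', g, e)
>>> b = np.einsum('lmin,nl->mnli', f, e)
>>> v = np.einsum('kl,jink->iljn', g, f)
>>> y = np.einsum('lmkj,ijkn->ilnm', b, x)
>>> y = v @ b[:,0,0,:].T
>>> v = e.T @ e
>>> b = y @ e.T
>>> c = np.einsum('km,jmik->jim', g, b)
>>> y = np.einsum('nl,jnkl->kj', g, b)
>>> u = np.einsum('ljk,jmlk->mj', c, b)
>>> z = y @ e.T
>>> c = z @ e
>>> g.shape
(37, 37)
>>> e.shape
(37, 3)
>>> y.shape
(3, 3)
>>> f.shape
(3, 3, 2, 37)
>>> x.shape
(29, 2, 3, 11)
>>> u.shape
(37, 3)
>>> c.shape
(3, 3)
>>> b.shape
(3, 37, 3, 37)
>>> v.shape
(3, 3)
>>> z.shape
(3, 37)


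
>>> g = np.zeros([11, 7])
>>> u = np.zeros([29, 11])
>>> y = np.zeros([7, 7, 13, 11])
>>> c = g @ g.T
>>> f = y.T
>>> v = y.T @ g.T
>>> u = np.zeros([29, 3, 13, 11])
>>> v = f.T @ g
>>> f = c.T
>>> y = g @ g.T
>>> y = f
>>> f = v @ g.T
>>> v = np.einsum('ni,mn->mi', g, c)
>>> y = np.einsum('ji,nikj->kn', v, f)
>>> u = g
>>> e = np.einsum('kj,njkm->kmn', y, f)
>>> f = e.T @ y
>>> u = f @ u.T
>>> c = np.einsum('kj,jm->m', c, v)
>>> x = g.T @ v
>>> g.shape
(11, 7)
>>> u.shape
(7, 11, 11)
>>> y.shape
(13, 7)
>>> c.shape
(7,)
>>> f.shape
(7, 11, 7)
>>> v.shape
(11, 7)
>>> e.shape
(13, 11, 7)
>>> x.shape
(7, 7)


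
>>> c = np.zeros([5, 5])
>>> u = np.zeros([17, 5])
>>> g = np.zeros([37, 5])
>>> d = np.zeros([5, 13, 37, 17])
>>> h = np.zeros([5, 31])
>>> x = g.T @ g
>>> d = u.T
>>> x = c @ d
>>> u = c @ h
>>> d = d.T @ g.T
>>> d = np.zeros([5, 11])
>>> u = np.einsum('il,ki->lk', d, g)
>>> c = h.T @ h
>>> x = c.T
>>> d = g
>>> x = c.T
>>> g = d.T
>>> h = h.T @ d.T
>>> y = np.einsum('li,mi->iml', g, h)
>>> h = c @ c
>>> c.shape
(31, 31)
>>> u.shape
(11, 37)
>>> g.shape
(5, 37)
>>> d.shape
(37, 5)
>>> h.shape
(31, 31)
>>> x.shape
(31, 31)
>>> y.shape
(37, 31, 5)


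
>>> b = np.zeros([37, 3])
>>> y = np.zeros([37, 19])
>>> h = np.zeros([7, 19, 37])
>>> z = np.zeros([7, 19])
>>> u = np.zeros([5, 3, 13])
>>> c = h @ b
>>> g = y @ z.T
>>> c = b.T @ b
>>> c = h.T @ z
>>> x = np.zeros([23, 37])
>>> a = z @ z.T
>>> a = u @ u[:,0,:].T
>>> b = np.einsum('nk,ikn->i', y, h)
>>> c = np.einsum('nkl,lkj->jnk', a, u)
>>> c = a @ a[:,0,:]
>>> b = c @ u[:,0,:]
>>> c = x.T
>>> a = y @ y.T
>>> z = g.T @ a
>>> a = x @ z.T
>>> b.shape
(5, 3, 13)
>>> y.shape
(37, 19)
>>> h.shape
(7, 19, 37)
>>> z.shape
(7, 37)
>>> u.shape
(5, 3, 13)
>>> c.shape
(37, 23)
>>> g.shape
(37, 7)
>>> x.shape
(23, 37)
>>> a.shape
(23, 7)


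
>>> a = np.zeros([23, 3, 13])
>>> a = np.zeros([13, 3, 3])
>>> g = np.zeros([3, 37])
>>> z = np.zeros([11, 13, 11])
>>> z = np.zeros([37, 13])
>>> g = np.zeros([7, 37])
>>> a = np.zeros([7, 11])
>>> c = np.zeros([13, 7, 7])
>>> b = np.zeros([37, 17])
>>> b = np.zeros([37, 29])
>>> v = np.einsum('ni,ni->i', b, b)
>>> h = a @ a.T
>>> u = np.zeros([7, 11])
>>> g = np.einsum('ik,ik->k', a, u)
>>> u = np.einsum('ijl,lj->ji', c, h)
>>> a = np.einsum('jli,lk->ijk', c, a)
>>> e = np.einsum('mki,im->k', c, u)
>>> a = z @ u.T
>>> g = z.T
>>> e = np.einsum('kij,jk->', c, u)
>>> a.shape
(37, 7)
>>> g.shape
(13, 37)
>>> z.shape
(37, 13)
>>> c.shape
(13, 7, 7)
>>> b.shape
(37, 29)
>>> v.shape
(29,)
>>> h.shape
(7, 7)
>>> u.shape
(7, 13)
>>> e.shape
()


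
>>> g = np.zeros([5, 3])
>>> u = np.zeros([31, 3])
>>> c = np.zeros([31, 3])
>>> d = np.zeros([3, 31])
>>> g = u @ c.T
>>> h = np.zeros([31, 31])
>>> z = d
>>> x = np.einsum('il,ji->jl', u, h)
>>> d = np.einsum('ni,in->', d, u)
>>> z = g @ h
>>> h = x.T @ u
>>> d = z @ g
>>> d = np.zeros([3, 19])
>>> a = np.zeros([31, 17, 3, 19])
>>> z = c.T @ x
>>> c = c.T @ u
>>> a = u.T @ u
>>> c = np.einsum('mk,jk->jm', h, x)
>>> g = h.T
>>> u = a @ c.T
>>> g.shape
(3, 3)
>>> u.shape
(3, 31)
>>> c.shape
(31, 3)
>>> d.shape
(3, 19)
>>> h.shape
(3, 3)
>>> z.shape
(3, 3)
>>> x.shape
(31, 3)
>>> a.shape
(3, 3)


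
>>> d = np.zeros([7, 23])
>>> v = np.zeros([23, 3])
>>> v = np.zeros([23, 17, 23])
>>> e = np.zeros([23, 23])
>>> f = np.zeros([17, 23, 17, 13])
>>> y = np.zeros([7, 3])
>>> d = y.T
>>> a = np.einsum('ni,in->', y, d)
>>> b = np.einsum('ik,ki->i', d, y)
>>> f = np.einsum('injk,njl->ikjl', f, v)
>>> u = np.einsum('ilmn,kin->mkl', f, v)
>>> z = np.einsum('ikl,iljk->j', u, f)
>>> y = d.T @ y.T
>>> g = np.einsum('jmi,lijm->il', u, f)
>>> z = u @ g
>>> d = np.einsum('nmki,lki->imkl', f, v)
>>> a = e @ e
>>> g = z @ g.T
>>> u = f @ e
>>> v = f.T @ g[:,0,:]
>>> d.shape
(23, 13, 17, 23)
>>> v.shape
(23, 17, 13, 13)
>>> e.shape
(23, 23)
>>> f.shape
(17, 13, 17, 23)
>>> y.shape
(7, 7)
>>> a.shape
(23, 23)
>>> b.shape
(3,)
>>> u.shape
(17, 13, 17, 23)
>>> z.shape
(17, 23, 17)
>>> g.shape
(17, 23, 13)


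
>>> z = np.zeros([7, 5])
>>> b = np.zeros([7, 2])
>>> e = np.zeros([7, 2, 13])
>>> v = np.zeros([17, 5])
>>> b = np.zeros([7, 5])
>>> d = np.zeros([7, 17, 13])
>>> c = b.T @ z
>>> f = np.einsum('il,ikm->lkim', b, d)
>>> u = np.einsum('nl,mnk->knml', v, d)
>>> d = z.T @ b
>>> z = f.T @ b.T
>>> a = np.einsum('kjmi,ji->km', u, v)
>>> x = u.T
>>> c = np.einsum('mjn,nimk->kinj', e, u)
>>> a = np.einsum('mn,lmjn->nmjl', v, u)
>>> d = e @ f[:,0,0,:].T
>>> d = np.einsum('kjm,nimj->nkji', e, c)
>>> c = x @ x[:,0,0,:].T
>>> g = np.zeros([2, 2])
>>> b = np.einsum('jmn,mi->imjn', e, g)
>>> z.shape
(13, 7, 17, 7)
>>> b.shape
(2, 2, 7, 13)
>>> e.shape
(7, 2, 13)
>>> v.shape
(17, 5)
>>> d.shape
(5, 7, 2, 17)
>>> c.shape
(5, 7, 17, 5)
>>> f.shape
(5, 17, 7, 13)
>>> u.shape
(13, 17, 7, 5)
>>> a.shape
(5, 17, 7, 13)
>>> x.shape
(5, 7, 17, 13)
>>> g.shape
(2, 2)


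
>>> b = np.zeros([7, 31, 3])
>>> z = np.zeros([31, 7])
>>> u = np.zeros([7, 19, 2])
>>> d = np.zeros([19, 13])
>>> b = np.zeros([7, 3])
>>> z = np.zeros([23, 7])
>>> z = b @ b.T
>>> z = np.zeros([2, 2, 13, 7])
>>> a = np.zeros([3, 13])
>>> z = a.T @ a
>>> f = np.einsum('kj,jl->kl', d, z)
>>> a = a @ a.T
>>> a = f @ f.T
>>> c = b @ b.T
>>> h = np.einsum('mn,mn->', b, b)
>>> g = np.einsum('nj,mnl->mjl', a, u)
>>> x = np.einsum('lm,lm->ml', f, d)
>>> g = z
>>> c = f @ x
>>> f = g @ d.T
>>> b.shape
(7, 3)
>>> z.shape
(13, 13)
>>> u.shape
(7, 19, 2)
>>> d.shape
(19, 13)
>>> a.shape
(19, 19)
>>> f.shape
(13, 19)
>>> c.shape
(19, 19)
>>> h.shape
()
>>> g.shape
(13, 13)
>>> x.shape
(13, 19)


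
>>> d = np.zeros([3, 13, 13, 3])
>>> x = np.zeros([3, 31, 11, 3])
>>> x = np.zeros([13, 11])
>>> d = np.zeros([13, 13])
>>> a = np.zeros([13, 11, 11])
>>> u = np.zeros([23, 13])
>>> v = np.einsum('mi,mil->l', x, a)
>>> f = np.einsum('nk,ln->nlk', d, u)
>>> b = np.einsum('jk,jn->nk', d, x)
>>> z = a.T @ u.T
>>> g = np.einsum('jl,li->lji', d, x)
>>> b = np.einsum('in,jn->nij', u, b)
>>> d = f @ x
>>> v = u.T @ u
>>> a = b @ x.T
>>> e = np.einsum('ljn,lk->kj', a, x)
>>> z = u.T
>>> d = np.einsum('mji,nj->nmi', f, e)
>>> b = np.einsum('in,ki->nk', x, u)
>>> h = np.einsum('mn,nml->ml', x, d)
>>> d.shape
(11, 13, 13)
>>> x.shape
(13, 11)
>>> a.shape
(13, 23, 13)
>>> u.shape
(23, 13)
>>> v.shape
(13, 13)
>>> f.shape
(13, 23, 13)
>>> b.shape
(11, 23)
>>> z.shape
(13, 23)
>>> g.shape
(13, 13, 11)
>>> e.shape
(11, 23)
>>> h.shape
(13, 13)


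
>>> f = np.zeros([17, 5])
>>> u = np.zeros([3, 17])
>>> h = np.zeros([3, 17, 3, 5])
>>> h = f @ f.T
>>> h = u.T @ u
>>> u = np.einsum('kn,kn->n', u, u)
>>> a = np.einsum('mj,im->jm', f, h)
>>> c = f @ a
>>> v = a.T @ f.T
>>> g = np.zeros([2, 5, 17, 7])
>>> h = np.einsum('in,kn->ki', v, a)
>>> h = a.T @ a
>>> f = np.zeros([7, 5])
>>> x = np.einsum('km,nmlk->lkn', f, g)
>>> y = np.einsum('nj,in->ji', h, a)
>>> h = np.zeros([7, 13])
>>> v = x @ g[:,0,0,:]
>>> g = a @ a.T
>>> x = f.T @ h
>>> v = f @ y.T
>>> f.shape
(7, 5)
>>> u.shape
(17,)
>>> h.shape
(7, 13)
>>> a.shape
(5, 17)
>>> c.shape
(17, 17)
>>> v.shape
(7, 17)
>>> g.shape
(5, 5)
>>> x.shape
(5, 13)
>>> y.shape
(17, 5)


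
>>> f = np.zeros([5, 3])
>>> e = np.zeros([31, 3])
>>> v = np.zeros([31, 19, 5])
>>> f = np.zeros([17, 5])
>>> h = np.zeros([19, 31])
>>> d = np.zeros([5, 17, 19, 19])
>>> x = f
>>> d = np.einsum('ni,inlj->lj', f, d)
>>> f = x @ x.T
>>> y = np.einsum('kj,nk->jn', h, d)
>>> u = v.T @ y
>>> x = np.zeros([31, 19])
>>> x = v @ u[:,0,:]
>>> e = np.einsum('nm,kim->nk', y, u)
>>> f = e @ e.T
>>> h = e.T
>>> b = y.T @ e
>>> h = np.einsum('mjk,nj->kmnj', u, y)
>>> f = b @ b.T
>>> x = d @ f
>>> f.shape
(19, 19)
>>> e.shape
(31, 5)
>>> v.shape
(31, 19, 5)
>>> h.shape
(19, 5, 31, 19)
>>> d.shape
(19, 19)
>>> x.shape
(19, 19)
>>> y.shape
(31, 19)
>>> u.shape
(5, 19, 19)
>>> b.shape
(19, 5)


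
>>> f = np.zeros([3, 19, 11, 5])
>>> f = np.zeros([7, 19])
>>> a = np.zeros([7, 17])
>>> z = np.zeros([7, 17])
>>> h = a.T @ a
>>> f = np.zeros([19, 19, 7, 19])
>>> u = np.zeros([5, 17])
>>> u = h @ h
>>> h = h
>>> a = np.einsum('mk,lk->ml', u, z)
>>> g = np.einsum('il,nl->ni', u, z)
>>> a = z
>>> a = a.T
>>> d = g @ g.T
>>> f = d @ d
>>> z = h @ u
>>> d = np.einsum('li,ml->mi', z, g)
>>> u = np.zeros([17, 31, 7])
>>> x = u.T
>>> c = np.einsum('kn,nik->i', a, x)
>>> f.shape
(7, 7)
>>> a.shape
(17, 7)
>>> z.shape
(17, 17)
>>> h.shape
(17, 17)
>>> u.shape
(17, 31, 7)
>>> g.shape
(7, 17)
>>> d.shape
(7, 17)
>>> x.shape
(7, 31, 17)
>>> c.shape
(31,)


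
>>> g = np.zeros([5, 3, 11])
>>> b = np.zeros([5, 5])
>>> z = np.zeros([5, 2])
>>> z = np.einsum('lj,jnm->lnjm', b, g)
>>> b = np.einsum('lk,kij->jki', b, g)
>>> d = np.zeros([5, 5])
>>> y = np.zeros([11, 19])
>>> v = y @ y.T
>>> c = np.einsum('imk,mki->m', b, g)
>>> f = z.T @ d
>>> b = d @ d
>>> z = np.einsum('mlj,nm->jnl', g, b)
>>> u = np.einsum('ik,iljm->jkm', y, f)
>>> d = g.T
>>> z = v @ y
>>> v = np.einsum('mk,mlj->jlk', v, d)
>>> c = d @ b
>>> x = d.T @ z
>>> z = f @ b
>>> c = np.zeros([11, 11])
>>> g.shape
(5, 3, 11)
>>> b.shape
(5, 5)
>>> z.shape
(11, 5, 3, 5)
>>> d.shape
(11, 3, 5)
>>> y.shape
(11, 19)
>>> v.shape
(5, 3, 11)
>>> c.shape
(11, 11)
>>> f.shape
(11, 5, 3, 5)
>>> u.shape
(3, 19, 5)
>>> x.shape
(5, 3, 19)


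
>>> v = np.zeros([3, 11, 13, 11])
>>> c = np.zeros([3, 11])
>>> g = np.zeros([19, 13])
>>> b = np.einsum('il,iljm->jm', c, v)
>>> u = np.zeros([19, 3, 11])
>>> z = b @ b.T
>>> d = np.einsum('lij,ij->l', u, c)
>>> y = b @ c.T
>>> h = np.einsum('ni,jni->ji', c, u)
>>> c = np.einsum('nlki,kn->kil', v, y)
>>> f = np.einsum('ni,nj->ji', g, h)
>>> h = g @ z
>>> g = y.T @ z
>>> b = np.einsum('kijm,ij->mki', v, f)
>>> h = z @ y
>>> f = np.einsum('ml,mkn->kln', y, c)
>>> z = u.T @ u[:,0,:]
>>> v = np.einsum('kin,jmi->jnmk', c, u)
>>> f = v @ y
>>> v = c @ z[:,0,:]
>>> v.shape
(13, 11, 11)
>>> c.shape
(13, 11, 11)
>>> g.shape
(3, 13)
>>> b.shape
(11, 3, 11)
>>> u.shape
(19, 3, 11)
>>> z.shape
(11, 3, 11)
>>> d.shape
(19,)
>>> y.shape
(13, 3)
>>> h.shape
(13, 3)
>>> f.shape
(19, 11, 3, 3)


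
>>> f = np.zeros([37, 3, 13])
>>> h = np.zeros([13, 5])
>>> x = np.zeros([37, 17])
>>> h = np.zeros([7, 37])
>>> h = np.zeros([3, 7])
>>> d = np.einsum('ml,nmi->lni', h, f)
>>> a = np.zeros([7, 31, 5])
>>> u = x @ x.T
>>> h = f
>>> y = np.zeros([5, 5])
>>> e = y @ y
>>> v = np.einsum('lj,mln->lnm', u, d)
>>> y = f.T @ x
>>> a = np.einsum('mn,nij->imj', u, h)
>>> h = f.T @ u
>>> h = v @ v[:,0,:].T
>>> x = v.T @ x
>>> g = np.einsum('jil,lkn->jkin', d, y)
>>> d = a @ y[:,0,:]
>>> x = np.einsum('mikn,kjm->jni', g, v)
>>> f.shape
(37, 3, 13)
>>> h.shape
(37, 13, 37)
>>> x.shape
(13, 17, 3)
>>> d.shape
(3, 37, 17)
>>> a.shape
(3, 37, 13)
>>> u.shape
(37, 37)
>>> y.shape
(13, 3, 17)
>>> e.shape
(5, 5)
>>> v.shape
(37, 13, 7)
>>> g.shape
(7, 3, 37, 17)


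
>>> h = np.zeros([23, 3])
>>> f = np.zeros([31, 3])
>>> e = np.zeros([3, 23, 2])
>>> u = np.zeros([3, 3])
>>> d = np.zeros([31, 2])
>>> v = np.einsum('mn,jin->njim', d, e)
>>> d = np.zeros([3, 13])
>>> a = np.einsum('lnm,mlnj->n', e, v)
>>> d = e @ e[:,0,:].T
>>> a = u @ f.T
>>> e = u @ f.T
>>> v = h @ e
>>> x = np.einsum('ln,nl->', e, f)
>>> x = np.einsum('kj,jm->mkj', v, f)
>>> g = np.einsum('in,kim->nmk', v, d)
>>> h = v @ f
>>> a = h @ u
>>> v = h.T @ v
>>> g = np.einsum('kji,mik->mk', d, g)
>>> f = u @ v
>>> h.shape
(23, 3)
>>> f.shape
(3, 31)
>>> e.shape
(3, 31)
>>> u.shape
(3, 3)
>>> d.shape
(3, 23, 3)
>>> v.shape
(3, 31)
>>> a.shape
(23, 3)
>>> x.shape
(3, 23, 31)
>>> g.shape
(31, 3)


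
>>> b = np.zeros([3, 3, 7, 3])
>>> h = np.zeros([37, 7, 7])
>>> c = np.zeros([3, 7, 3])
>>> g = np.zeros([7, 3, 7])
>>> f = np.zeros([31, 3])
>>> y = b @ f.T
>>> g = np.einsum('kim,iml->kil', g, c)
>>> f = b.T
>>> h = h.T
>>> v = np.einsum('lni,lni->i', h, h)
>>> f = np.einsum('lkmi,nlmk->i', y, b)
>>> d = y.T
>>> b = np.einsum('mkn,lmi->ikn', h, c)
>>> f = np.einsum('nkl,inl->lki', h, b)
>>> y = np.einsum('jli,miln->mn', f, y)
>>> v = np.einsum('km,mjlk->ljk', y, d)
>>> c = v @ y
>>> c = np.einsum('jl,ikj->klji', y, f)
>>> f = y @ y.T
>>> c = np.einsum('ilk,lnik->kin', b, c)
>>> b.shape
(3, 7, 37)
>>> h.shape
(7, 7, 37)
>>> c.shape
(37, 3, 31)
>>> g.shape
(7, 3, 3)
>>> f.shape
(3, 3)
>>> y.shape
(3, 31)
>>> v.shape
(3, 7, 3)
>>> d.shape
(31, 7, 3, 3)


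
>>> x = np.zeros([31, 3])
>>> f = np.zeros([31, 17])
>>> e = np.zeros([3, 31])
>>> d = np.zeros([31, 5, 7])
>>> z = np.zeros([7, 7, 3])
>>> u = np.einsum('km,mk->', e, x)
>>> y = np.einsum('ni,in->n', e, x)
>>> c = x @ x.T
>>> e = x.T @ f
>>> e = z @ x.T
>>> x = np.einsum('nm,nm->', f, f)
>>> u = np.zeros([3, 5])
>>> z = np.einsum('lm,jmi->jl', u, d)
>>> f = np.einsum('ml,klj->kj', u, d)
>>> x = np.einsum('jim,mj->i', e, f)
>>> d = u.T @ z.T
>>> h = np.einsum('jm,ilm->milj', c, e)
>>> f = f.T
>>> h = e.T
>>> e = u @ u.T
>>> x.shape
(7,)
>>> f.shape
(7, 31)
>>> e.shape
(3, 3)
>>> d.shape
(5, 31)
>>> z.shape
(31, 3)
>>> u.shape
(3, 5)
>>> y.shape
(3,)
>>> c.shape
(31, 31)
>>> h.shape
(31, 7, 7)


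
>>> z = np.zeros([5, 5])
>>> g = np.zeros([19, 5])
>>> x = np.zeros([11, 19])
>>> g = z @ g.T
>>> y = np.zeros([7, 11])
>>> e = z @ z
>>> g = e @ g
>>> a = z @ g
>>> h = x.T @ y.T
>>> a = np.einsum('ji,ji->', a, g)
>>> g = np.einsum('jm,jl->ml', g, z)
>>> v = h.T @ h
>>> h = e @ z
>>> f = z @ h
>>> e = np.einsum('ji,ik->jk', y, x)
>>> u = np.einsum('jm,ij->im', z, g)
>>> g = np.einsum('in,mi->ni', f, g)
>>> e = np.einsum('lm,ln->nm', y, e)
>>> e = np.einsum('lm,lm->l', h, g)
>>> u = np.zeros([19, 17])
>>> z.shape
(5, 5)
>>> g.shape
(5, 5)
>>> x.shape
(11, 19)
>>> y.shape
(7, 11)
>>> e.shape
(5,)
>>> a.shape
()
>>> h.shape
(5, 5)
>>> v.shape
(7, 7)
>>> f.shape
(5, 5)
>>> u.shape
(19, 17)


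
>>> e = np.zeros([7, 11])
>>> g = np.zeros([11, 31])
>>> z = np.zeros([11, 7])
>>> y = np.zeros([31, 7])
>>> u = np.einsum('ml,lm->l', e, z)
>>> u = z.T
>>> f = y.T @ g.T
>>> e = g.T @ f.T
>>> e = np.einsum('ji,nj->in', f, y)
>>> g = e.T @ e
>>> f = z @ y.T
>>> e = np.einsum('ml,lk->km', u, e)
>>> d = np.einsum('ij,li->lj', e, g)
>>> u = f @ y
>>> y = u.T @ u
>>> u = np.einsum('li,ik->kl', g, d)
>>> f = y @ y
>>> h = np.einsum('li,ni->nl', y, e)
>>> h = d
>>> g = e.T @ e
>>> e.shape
(31, 7)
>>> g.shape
(7, 7)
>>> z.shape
(11, 7)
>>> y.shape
(7, 7)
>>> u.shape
(7, 31)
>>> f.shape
(7, 7)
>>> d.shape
(31, 7)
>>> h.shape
(31, 7)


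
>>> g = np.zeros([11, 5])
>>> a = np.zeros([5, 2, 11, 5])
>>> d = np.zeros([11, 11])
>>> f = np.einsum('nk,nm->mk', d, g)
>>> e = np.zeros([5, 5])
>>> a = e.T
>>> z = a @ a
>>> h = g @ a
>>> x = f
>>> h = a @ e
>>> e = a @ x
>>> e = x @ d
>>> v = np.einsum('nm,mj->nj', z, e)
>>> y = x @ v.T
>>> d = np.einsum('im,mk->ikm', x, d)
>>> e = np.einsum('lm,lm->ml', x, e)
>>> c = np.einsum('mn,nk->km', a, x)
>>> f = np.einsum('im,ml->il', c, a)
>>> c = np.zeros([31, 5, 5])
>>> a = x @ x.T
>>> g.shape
(11, 5)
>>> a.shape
(5, 5)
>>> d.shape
(5, 11, 11)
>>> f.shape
(11, 5)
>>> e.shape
(11, 5)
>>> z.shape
(5, 5)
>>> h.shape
(5, 5)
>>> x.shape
(5, 11)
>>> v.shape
(5, 11)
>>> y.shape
(5, 5)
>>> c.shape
(31, 5, 5)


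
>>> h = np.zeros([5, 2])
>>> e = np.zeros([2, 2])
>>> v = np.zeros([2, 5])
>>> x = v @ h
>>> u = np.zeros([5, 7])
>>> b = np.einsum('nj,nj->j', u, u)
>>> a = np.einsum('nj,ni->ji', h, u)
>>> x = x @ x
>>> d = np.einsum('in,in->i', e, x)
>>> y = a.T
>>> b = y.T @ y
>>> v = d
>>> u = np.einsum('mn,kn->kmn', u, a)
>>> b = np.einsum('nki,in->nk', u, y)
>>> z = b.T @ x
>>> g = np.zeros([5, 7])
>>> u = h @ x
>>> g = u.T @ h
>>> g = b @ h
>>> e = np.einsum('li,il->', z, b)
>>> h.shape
(5, 2)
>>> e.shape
()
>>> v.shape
(2,)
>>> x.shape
(2, 2)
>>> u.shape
(5, 2)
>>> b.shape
(2, 5)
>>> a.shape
(2, 7)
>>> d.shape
(2,)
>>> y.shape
(7, 2)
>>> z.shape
(5, 2)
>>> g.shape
(2, 2)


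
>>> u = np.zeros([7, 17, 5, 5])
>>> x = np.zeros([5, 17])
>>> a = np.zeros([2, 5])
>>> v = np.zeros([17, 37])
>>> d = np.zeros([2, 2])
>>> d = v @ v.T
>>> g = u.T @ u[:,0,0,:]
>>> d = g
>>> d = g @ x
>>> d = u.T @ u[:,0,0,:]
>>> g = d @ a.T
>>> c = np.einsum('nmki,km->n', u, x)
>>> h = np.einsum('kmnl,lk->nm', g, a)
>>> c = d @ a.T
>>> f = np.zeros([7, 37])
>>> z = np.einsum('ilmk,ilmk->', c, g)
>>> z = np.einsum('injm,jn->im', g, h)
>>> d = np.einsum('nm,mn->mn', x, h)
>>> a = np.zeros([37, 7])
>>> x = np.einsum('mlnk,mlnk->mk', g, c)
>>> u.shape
(7, 17, 5, 5)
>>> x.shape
(5, 2)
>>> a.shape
(37, 7)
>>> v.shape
(17, 37)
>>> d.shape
(17, 5)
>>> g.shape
(5, 5, 17, 2)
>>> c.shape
(5, 5, 17, 2)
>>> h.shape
(17, 5)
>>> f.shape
(7, 37)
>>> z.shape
(5, 2)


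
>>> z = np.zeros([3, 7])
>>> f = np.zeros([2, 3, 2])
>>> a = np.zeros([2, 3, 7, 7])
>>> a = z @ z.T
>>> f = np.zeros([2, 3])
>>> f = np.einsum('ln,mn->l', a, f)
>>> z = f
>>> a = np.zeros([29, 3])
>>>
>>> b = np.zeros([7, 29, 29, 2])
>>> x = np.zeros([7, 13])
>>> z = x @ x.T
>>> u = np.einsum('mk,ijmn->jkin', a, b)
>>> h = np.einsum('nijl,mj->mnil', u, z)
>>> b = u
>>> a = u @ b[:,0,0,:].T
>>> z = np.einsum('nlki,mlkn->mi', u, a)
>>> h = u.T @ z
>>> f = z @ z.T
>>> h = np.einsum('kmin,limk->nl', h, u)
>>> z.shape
(29, 2)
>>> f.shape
(29, 29)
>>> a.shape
(29, 3, 7, 29)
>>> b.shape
(29, 3, 7, 2)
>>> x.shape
(7, 13)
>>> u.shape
(29, 3, 7, 2)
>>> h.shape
(2, 29)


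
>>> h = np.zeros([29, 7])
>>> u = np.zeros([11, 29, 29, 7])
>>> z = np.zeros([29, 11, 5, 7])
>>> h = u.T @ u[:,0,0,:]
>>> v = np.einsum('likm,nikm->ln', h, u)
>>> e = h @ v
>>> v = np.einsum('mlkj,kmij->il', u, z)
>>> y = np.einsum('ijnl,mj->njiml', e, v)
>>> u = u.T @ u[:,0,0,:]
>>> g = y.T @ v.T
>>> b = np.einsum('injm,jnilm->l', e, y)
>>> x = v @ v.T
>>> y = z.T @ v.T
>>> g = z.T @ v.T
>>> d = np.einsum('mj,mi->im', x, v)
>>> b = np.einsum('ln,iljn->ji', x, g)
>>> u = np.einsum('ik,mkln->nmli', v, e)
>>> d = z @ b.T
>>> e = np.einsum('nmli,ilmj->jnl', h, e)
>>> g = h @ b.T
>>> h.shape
(7, 29, 29, 7)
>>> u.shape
(11, 7, 29, 5)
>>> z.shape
(29, 11, 5, 7)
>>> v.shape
(5, 29)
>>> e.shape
(11, 7, 29)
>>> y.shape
(7, 5, 11, 5)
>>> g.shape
(7, 29, 29, 11)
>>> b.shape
(11, 7)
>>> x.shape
(5, 5)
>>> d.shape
(29, 11, 5, 11)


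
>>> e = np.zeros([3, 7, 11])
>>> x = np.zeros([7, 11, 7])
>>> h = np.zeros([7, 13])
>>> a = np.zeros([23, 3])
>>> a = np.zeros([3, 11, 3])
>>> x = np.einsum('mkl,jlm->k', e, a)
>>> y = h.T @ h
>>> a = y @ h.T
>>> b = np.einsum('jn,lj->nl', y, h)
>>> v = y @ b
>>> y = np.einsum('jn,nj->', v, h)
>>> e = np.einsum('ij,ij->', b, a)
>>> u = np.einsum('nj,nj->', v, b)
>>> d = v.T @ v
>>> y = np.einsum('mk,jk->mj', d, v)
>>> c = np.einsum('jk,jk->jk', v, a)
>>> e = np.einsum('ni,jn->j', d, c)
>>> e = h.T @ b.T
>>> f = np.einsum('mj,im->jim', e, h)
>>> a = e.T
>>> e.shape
(13, 13)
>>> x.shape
(7,)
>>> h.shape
(7, 13)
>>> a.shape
(13, 13)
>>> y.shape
(7, 13)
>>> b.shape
(13, 7)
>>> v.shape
(13, 7)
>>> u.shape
()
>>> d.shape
(7, 7)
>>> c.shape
(13, 7)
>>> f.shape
(13, 7, 13)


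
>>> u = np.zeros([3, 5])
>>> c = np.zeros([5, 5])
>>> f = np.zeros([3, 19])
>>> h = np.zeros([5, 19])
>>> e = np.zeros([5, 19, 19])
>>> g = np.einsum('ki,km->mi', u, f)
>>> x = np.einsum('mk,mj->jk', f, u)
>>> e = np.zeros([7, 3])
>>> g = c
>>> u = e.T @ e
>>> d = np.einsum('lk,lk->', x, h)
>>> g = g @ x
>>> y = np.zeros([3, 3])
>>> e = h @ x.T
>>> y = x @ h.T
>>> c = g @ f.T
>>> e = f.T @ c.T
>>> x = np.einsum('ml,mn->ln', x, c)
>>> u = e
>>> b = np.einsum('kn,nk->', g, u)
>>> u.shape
(19, 5)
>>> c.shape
(5, 3)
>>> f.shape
(3, 19)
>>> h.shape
(5, 19)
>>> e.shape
(19, 5)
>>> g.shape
(5, 19)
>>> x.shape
(19, 3)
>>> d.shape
()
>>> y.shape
(5, 5)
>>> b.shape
()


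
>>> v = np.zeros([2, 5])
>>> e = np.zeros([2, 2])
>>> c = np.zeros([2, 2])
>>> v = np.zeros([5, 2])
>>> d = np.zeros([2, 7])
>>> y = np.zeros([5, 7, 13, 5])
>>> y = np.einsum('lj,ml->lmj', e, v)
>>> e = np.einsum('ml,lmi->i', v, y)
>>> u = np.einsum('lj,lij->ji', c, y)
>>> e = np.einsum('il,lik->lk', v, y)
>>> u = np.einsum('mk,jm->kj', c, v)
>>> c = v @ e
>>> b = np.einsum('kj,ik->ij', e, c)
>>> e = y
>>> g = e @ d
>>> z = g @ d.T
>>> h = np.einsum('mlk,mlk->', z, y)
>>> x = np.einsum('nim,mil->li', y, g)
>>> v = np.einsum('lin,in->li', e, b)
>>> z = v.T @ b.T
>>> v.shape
(2, 5)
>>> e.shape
(2, 5, 2)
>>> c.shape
(5, 2)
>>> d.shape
(2, 7)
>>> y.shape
(2, 5, 2)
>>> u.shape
(2, 5)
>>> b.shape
(5, 2)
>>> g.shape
(2, 5, 7)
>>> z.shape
(5, 5)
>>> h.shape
()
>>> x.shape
(7, 5)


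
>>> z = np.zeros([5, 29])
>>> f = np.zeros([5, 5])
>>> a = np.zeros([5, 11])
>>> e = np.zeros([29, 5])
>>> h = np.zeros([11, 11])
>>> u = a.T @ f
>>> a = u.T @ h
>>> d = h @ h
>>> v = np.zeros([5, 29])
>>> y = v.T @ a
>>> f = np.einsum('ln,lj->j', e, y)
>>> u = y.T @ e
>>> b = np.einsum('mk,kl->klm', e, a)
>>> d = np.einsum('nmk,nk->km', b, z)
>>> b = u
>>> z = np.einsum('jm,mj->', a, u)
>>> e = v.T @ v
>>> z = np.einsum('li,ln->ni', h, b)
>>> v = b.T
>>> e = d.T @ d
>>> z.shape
(5, 11)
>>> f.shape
(11,)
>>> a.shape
(5, 11)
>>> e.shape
(11, 11)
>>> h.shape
(11, 11)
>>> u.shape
(11, 5)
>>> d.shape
(29, 11)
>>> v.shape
(5, 11)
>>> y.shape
(29, 11)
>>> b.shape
(11, 5)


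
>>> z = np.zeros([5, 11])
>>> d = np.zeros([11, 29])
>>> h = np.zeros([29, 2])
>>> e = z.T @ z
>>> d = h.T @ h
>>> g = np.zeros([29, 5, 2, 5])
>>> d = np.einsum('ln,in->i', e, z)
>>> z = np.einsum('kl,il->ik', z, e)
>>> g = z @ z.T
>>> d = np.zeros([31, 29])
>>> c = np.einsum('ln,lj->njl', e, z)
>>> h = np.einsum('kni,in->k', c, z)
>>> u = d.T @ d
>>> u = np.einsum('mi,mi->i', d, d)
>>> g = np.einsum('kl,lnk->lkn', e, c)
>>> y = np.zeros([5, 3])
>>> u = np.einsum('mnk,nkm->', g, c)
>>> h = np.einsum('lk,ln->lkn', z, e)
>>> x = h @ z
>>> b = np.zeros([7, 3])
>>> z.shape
(11, 5)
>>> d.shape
(31, 29)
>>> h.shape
(11, 5, 11)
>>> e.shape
(11, 11)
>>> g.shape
(11, 11, 5)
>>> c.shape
(11, 5, 11)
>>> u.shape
()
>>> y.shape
(5, 3)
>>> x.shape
(11, 5, 5)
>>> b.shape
(7, 3)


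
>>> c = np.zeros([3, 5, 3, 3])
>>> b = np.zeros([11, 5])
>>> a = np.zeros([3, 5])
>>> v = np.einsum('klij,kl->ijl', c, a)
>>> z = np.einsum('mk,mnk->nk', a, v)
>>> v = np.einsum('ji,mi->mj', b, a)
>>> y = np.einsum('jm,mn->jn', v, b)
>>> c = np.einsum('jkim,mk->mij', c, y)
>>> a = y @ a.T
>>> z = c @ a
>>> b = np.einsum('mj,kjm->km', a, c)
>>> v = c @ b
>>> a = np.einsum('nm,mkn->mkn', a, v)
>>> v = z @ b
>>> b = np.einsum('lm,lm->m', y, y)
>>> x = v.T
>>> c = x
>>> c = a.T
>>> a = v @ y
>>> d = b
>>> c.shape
(3, 3, 3)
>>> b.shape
(5,)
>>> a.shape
(3, 3, 5)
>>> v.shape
(3, 3, 3)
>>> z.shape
(3, 3, 3)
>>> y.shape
(3, 5)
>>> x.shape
(3, 3, 3)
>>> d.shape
(5,)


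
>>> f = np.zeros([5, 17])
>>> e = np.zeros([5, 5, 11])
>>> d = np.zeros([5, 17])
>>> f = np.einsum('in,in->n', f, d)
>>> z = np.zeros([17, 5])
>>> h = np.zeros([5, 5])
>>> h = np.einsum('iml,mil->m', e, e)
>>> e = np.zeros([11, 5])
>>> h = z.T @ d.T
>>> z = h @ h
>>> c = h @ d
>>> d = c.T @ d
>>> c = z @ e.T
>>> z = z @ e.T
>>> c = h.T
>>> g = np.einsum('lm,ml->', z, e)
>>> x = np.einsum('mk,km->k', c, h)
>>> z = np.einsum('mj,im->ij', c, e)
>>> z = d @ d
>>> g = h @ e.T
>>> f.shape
(17,)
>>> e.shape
(11, 5)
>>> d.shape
(17, 17)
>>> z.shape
(17, 17)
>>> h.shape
(5, 5)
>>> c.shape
(5, 5)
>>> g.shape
(5, 11)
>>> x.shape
(5,)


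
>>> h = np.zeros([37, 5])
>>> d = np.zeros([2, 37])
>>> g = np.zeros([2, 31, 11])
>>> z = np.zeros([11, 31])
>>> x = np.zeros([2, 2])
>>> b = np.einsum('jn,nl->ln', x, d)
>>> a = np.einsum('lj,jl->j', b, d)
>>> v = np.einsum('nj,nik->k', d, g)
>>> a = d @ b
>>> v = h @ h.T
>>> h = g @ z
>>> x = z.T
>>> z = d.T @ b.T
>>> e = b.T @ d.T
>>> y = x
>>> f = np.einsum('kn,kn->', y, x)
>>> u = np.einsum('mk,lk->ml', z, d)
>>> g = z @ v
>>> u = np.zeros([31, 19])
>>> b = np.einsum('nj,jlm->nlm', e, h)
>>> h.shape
(2, 31, 31)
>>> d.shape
(2, 37)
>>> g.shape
(37, 37)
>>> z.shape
(37, 37)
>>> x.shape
(31, 11)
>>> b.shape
(2, 31, 31)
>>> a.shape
(2, 2)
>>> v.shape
(37, 37)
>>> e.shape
(2, 2)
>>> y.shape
(31, 11)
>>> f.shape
()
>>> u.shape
(31, 19)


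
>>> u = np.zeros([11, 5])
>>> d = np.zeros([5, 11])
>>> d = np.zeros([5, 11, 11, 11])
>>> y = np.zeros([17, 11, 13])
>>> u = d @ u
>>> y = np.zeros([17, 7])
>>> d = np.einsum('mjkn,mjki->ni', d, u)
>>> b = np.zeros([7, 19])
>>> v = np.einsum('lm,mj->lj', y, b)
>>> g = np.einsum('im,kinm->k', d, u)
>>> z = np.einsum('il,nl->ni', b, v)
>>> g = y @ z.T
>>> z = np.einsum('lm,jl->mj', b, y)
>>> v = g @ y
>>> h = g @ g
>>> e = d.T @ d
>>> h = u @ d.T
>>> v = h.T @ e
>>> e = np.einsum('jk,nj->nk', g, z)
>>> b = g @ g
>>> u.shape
(5, 11, 11, 5)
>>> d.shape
(11, 5)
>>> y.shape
(17, 7)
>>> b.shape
(17, 17)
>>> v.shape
(11, 11, 11, 5)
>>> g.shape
(17, 17)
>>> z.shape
(19, 17)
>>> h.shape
(5, 11, 11, 11)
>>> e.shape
(19, 17)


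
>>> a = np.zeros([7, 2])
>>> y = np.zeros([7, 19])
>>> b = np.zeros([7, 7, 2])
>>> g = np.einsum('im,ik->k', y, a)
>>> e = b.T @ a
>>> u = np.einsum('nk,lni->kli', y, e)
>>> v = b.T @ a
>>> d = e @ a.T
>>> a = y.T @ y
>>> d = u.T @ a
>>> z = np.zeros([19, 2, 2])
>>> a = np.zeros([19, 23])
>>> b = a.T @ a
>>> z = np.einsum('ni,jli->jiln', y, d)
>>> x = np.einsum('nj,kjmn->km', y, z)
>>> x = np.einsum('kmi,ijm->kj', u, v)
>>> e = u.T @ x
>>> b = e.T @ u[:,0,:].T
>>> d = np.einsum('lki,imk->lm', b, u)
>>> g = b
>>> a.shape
(19, 23)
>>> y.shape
(7, 19)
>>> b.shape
(7, 2, 19)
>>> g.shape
(7, 2, 19)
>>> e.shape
(2, 2, 7)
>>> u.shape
(19, 2, 2)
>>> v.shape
(2, 7, 2)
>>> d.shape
(7, 2)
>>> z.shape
(2, 19, 2, 7)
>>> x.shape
(19, 7)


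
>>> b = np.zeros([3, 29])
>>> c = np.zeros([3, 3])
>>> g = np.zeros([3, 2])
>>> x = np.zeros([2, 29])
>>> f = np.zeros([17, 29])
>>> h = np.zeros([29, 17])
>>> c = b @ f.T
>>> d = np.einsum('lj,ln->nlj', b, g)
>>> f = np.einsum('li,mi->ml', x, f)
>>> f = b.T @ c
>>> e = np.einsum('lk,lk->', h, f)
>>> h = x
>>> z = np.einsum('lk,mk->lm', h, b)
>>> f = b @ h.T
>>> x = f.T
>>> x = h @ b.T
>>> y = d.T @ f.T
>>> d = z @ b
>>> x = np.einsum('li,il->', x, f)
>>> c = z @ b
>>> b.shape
(3, 29)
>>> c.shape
(2, 29)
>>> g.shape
(3, 2)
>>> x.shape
()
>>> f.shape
(3, 2)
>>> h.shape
(2, 29)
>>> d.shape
(2, 29)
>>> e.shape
()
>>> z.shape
(2, 3)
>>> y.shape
(29, 3, 3)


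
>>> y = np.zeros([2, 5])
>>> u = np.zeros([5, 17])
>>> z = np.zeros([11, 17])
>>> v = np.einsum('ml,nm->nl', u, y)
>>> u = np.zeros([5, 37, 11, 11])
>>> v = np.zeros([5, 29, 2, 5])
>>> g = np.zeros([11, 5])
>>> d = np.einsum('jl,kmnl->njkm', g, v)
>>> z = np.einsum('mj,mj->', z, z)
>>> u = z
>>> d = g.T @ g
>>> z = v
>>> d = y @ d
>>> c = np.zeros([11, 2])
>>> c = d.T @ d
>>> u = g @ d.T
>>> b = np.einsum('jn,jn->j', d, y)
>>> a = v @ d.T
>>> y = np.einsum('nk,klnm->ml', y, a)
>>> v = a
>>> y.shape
(2, 29)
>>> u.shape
(11, 2)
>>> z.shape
(5, 29, 2, 5)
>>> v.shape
(5, 29, 2, 2)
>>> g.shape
(11, 5)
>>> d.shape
(2, 5)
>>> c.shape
(5, 5)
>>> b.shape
(2,)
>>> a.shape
(5, 29, 2, 2)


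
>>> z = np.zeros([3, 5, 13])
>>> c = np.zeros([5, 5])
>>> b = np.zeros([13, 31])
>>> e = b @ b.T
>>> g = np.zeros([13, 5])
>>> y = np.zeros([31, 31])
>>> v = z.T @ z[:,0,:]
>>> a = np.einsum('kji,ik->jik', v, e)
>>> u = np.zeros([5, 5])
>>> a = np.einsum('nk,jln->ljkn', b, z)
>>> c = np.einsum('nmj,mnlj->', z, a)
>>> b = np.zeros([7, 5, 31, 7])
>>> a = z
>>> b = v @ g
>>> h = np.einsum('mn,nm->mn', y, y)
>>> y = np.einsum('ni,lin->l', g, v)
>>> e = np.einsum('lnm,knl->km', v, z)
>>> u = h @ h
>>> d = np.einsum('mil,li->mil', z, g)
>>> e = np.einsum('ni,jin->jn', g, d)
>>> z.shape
(3, 5, 13)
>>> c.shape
()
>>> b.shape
(13, 5, 5)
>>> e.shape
(3, 13)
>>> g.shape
(13, 5)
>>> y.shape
(13,)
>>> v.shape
(13, 5, 13)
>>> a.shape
(3, 5, 13)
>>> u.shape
(31, 31)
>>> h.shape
(31, 31)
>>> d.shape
(3, 5, 13)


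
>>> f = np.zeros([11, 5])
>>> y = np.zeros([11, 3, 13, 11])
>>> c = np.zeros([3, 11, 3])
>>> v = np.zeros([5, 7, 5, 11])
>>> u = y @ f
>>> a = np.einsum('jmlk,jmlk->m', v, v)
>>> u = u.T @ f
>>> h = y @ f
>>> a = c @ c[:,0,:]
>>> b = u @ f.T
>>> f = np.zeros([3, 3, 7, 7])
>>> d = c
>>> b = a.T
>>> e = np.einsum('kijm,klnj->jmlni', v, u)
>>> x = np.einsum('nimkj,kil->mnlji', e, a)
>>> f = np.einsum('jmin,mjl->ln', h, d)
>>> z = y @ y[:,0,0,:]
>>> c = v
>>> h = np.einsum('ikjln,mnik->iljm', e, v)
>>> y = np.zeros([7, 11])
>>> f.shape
(3, 5)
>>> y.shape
(7, 11)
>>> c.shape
(5, 7, 5, 11)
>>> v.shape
(5, 7, 5, 11)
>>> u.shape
(5, 13, 3, 5)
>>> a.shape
(3, 11, 3)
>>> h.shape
(5, 3, 13, 5)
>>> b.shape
(3, 11, 3)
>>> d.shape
(3, 11, 3)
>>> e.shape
(5, 11, 13, 3, 7)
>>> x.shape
(13, 5, 3, 7, 11)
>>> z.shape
(11, 3, 13, 11)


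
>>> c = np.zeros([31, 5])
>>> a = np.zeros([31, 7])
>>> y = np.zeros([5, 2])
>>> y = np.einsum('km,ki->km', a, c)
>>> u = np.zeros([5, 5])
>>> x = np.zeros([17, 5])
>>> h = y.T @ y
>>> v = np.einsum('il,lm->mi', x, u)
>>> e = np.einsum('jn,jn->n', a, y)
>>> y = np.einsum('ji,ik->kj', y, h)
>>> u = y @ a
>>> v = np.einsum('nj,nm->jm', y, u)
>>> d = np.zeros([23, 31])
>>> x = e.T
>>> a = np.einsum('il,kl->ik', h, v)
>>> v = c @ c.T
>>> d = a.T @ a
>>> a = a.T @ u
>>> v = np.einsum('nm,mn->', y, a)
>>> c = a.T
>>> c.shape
(7, 31)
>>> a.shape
(31, 7)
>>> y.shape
(7, 31)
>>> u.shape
(7, 7)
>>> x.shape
(7,)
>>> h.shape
(7, 7)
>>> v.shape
()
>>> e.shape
(7,)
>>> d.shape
(31, 31)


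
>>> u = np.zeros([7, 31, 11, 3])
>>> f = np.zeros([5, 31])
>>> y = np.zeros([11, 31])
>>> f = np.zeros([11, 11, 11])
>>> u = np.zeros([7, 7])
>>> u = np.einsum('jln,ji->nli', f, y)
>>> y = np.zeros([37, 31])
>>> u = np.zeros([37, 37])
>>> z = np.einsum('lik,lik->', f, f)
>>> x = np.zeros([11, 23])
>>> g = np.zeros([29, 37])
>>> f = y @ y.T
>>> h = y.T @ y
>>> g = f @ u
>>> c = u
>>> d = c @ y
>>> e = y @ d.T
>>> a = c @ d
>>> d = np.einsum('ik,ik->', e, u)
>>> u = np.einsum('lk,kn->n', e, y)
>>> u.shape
(31,)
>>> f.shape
(37, 37)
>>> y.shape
(37, 31)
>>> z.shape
()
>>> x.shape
(11, 23)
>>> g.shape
(37, 37)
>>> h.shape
(31, 31)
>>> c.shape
(37, 37)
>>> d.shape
()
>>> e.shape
(37, 37)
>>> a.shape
(37, 31)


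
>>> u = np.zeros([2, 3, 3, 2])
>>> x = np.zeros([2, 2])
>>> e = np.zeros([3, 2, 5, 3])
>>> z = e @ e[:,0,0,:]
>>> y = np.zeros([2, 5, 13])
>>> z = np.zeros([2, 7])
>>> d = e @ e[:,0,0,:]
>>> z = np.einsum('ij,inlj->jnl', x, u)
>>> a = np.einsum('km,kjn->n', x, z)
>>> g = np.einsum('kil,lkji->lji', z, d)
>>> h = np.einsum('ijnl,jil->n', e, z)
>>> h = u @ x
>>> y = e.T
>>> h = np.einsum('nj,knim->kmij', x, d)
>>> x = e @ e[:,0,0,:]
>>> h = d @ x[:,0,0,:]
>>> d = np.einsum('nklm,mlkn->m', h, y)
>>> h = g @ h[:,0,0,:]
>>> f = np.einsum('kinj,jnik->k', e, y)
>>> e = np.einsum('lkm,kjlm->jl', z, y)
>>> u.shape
(2, 3, 3, 2)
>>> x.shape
(3, 2, 5, 3)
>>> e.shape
(5, 2)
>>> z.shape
(2, 3, 3)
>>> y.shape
(3, 5, 2, 3)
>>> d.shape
(3,)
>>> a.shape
(3,)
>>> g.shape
(3, 5, 3)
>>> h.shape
(3, 5, 3)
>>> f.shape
(3,)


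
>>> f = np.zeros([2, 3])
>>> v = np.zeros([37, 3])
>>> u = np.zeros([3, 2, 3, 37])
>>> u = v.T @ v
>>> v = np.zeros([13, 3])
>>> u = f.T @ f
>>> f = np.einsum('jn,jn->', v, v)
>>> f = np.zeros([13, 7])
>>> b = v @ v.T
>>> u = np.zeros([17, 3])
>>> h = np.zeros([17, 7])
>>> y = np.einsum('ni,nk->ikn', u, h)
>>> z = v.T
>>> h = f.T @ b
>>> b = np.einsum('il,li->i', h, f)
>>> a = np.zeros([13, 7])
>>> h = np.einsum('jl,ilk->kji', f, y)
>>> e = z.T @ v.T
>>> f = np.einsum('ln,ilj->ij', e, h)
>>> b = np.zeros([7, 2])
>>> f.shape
(17, 3)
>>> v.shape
(13, 3)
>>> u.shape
(17, 3)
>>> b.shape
(7, 2)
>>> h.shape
(17, 13, 3)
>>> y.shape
(3, 7, 17)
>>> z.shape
(3, 13)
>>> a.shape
(13, 7)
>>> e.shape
(13, 13)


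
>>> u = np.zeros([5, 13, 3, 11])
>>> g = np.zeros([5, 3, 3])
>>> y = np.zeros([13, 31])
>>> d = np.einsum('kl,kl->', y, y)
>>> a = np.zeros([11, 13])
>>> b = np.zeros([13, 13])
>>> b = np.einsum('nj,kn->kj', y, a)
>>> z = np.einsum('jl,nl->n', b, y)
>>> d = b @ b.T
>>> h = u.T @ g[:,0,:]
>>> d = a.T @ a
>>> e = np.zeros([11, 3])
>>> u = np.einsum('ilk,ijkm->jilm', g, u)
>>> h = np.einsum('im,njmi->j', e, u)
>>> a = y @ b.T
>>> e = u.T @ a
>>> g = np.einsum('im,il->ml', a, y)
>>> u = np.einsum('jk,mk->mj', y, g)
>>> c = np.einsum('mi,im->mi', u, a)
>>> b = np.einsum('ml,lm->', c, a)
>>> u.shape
(11, 13)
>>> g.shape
(11, 31)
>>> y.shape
(13, 31)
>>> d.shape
(13, 13)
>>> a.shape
(13, 11)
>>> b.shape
()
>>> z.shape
(13,)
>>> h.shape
(5,)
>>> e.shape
(11, 3, 5, 11)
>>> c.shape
(11, 13)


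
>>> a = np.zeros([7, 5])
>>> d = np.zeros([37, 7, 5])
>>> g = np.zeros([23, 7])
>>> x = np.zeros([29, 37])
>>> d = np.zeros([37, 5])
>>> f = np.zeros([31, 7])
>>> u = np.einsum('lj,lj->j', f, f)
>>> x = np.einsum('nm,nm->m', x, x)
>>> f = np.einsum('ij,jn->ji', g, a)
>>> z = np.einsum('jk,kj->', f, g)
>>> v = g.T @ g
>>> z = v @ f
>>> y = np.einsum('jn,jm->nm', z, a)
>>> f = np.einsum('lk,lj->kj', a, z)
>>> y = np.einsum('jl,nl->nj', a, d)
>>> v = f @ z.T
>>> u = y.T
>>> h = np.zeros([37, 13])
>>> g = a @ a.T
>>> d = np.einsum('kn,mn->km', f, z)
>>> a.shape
(7, 5)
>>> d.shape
(5, 7)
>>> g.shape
(7, 7)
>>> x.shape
(37,)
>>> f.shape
(5, 23)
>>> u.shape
(7, 37)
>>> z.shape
(7, 23)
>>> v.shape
(5, 7)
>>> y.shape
(37, 7)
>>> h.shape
(37, 13)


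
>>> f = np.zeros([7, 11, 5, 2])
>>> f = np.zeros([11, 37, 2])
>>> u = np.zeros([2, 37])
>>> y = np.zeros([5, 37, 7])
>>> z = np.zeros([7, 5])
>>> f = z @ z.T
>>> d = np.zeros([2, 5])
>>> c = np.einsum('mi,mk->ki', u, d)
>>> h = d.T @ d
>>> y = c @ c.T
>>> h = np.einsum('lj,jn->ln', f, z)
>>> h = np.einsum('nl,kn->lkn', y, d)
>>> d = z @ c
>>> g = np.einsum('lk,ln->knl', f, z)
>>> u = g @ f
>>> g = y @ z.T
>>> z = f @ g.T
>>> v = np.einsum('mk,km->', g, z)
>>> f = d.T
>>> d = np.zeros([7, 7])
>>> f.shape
(37, 7)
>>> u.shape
(7, 5, 7)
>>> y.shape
(5, 5)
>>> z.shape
(7, 5)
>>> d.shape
(7, 7)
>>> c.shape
(5, 37)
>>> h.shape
(5, 2, 5)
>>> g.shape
(5, 7)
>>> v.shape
()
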